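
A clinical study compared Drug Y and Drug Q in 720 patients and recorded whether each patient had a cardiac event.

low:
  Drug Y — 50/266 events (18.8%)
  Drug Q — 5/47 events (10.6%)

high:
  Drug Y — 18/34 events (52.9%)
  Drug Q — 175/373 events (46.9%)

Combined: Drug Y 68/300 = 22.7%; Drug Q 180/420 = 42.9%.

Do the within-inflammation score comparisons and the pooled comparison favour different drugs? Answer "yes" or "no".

Within each inflammation score level (low 18.8% vs 10.6%; high 52.9% vs 46.9%), Drug Q has the lower rate every time. Pooled: 22.7% vs 42.9% — Drug Y has the lower rate overall. The two comparisons disagree.

yes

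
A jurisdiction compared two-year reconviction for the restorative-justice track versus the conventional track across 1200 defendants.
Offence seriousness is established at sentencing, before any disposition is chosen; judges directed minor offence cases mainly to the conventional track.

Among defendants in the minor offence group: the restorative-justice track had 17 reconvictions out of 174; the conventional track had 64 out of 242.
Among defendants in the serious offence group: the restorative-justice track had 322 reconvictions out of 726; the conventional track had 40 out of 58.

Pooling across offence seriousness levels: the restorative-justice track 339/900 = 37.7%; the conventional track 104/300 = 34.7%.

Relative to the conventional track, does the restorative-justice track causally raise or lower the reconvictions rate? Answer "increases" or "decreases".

Within every offence seriousness level the restorative-justice track has the lower rate, yet pooled the conventional track does — Simpson's reversal.
Offence seriousness satisfies the back-door criterion: it is not a descendant of the disposition, and it blocks the spurious path from disposition to outcome. Adjusting for it (i.e., using the within-offence seriousness rates) gives the causal effect.
Within each level — minor offence: 9.8% vs 26.4%; serious offence: 44.4% vs 69.0% — the restorative-justice track is lower every time.

decreases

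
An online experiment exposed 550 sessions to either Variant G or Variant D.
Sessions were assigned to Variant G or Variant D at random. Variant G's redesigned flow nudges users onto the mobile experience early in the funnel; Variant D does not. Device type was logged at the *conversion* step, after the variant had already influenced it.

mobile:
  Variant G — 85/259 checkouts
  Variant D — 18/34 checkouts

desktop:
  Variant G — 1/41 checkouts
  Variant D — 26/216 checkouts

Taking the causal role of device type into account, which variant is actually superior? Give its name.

Variant G

Device type is downstream of the variant. One should not condition on a consequence of treatment, so the overall rates are the right comparison.
Pooled: Variant G 28.7% vs Variant D 17.6%; Variant G is higher overall.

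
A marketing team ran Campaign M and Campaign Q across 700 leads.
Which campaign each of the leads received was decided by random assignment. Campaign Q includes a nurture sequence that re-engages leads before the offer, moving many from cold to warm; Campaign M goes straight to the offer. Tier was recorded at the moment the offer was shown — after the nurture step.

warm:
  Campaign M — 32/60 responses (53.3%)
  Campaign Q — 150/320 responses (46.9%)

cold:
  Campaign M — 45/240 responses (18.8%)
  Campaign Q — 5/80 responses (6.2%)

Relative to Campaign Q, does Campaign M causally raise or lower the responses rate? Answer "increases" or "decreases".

Engagement tier is recorded after the campaign and is itself shifted by it — it sits on the causal path from campaign to outcome. Conditioning on a mediator would strip out part of the effect we want; the pooled comparison gives the total causal effect.
Pooled: Campaign M 25.7% vs Campaign Q 38.8%; Campaign Q is higher overall.

decreases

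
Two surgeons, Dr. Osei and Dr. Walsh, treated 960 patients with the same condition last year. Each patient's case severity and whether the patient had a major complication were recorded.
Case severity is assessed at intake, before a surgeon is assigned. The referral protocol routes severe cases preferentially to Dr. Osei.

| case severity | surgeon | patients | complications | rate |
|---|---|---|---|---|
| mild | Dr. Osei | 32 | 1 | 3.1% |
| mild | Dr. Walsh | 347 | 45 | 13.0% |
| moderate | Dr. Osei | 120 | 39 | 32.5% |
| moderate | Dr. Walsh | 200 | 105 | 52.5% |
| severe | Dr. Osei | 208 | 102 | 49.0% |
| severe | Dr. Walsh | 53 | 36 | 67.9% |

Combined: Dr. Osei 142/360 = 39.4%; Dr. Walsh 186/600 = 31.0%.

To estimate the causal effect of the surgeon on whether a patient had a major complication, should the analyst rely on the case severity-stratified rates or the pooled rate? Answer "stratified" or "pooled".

The case severity-specific comparison favours Dr. Osei throughout, but the pooled figures favour Dr. Walsh. The question is whether to condition on case severity.
Case severity is set before the surgeon has any effect — it is not caused by the surgeon — and it independently drives the outcome. That makes it a confounder, so the causal comparison is within case severity levels.
Within each level — mild: 3.1% vs 13.0%; moderate: 32.5% vs 52.5%; severe: 49.0% vs 67.9% — Dr. Osei is lower every time.

stratified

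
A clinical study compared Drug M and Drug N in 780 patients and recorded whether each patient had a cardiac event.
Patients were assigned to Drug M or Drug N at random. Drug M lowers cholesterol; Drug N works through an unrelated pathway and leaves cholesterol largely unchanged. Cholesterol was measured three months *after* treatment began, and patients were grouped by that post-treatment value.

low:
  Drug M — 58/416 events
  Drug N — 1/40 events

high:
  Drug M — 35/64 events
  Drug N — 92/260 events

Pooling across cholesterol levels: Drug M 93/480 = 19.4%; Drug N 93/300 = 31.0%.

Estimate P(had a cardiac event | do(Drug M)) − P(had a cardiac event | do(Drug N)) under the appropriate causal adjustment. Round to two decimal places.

Within every cholesterol level Drug N has the lower rate, yet pooled Drug M does — Simpson's reversal.
Cholesterol is recorded after the drug and is itself shifted by it — it sits on the causal path from drug to outcome. Conditioning on a mediator would strip out part of the effect we want; the pooled comparison gives the total causal effect.
The causal difference is the pooled difference: 0.194 − 0.310 = -0.116.

-0.12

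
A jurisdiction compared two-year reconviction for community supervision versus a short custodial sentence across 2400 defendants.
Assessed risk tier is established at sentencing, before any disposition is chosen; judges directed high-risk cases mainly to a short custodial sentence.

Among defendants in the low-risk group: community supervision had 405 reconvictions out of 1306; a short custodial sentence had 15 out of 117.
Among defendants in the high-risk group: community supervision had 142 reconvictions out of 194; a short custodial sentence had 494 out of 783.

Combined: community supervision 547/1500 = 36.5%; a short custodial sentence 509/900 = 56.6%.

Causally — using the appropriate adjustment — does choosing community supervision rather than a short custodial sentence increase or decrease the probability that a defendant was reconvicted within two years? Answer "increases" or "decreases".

The assessed risk tier-specific comparison favours a short custodial sentence throughout, but the pooled figures favour community supervision. The question is whether to condition on assessed risk tier.
Assessed risk tier is set before the disposition has any effect — it is not caused by the disposition — and it independently drives the outcome. That makes it a confounder, so the causal comparison is within assessed risk tier levels.
Within each level — low-risk: 31.0% vs 12.8%; high-risk: 73.2% vs 63.1% — a short custodial sentence is lower every time.

increases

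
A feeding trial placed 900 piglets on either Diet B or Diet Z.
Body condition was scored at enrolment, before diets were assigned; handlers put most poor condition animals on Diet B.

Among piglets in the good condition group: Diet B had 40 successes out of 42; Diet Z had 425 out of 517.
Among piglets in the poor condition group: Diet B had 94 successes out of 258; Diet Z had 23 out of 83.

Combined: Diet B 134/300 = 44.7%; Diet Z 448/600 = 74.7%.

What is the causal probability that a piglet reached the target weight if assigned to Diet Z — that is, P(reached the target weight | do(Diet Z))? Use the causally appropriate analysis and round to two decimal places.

0.62

Within every starting body condition level Diet B has the higher rate, yet pooled Diet Z does — Simpson's reversal.
Starting body condition is set before the diet has any effect — it is not caused by the diet — and it independently drives the outcome. That makes it a confounder, so the causal comparison is within starting body condition levels.
Standardising Diet Z to the population starting body condition mix: 0.621·425/517 + 0.379·23/83 = 0.616.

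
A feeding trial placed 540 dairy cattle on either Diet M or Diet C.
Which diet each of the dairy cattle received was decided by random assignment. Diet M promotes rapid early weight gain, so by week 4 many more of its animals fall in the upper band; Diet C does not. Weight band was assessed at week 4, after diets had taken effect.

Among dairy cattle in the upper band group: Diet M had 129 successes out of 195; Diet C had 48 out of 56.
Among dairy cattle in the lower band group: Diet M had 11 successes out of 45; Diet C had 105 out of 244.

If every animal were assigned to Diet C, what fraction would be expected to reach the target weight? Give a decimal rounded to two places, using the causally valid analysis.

0.51

Diet C is higher inside every week-4 weight band stratum but Diet M is higher in aggregate. Whether to stratify depends on how week-4 weight band relates to the diet.
The distribution of week-4 weight band is itself part of what the diet does — it is an intermediate outcome. Holding it fixed would remove that part of the effect; the total effect is the pooled difference.
So P(outcome | do(Diet C)) is just the pooled rate for Diet C: 153/300 = 0.510.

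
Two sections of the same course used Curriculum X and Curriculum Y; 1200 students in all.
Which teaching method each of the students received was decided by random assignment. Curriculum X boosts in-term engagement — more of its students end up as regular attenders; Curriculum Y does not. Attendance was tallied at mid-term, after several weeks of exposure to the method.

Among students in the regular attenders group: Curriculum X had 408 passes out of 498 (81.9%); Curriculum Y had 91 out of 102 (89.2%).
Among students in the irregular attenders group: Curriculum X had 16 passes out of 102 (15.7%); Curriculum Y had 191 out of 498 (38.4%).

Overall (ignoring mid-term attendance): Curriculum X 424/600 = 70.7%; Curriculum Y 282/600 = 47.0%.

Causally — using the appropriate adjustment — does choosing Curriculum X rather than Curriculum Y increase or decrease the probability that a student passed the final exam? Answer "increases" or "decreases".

increases

The stratified and pooled comparisons disagree (Curriculum Y wins within each mid-term attendance; Curriculum X wins overall), so the answer turns on the causal role of mid-term attendance.
Mid-term attendance lies on the pathway teaching method → mid-term attendance → outcome, so adjusting for it blocks the indirect effect. For the total causal effect of teaching method, use the unadjusted pooled rates.
Pooled: Curriculum X 70.7% vs Curriculum Y 47.0%; Curriculum X is higher overall.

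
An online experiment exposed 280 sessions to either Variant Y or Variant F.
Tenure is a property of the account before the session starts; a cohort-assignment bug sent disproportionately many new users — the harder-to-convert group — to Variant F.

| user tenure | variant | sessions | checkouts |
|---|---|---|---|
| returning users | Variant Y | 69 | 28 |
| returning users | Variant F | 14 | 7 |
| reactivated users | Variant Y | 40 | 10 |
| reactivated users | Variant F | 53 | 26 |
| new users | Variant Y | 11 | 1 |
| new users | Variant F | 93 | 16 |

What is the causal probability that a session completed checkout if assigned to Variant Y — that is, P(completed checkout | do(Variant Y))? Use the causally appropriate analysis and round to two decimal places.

Here user tenure is a common cause — it drives both which variant a case falls under and the outcome. The crude comparison mixes populations; the stratum-specific rates are the causally relevant ones.
Standardising Variant Y to the population user tenure mix: 0.296·28/69 + 0.332·10/40 + 0.371·1/11 = 0.237.

0.24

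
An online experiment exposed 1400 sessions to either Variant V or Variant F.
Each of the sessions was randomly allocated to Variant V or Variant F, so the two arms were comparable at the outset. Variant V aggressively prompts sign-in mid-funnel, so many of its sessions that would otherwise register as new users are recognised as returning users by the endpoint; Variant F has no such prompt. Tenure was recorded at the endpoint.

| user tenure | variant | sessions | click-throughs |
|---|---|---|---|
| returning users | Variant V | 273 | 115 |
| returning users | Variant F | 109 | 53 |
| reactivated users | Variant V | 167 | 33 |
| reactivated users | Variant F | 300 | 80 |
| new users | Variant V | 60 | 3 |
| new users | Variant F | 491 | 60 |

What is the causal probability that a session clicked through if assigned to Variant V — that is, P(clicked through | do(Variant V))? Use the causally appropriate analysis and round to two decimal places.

The stratified and pooled comparisons disagree (Variant F wins within each user tenure; Variant V wins overall), so the answer turns on the causal role of user tenure.
The distribution of user tenure is itself part of what the variant does — it is an intermediate outcome. Holding it fixed would remove that part of the effect; the total effect is the pooled difference.
So P(outcome | do(Variant V)) is just the pooled rate for Variant V: 151/500 = 0.302.

0.30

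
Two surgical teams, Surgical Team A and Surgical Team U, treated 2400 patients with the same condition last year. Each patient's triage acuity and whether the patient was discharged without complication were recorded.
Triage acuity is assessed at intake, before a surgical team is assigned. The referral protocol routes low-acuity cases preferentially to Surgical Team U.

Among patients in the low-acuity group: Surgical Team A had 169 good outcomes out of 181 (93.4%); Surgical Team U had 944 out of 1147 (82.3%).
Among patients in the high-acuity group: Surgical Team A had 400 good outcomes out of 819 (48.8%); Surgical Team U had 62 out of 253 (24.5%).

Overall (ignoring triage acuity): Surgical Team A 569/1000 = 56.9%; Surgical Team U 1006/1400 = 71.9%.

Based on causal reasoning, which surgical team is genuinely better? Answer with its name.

Triage acuity differs across surgical teams for reasons unrelated to any effect of the surgical team itself, and it separately predicts the outcome — a classic confounder. We must compare within triage acuity levels.
Within each level — low-acuity: 93.4% vs 82.3%; high-acuity: 48.8% vs 24.5% — Surgical Team A is higher every time.

Surgical Team A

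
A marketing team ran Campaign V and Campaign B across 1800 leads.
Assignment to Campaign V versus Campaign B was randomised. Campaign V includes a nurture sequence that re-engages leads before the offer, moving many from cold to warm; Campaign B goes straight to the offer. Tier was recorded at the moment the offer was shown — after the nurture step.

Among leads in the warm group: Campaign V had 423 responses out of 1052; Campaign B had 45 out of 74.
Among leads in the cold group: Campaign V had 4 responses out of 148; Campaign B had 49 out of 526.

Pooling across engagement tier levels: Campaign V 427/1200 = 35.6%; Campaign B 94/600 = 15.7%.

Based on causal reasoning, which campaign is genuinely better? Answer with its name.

Campaign V

Engagement tier lies on the pathway campaign → engagement tier → outcome, so adjusting for it blocks the indirect effect. For the total causal effect of campaign, use the unadjusted pooled rates.
Pooled: Campaign V 35.6% vs Campaign B 15.7%; Campaign V is higher overall.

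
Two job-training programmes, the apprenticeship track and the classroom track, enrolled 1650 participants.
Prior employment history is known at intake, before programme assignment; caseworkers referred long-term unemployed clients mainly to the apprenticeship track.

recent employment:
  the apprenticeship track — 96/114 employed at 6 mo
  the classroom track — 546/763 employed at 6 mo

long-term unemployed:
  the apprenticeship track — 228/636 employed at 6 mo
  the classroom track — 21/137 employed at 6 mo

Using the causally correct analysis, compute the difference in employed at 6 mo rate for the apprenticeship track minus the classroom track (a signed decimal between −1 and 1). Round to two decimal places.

Prior employment history is set before the programme has any effect — it is not caused by the programme — and it independently drives the outcome. That makes it a confounder, so the causal comparison is within prior employment history levels.
Adjusting over the population distribution of prior employment history: 0.532·(0.842−0.716) + 0.468·(0.358−0.153) = +0.163.

+0.16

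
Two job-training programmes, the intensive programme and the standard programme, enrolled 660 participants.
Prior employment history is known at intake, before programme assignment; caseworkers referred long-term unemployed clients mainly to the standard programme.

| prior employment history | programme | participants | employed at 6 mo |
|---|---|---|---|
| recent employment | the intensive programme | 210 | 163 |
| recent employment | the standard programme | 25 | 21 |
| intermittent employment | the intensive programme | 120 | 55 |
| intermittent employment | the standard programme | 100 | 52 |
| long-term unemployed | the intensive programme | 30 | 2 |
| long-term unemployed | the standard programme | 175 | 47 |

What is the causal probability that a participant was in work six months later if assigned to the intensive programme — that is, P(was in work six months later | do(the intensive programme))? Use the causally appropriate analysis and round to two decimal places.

0.45

Prior employment history is set before the programme has any effect — it is not caused by the programme — and it independently drives the outcome. That makes it a confounder, so the causal comparison is within prior employment history levels.
Standardising the intensive programme to the population prior employment history mix: 0.356·163/210 + 0.333·55/120 + 0.311·2/30 = 0.450.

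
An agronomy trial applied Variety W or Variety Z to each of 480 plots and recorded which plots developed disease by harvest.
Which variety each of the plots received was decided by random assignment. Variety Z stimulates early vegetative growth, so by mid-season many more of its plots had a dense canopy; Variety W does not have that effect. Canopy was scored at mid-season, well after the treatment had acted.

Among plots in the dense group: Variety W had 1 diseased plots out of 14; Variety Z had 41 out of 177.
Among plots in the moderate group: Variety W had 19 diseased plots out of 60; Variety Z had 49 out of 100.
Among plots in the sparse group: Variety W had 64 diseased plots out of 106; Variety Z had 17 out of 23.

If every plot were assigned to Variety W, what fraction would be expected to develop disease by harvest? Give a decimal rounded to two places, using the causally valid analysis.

Mid-season canopy lies on the pathway variety → mid-season canopy → outcome, so adjusting for it blocks the indirect effect. For the total causal effect of variety, use the unadjusted pooled rates.
So P(outcome | do(Variety W)) is just the pooled rate for Variety W: 84/180 = 0.467.

0.47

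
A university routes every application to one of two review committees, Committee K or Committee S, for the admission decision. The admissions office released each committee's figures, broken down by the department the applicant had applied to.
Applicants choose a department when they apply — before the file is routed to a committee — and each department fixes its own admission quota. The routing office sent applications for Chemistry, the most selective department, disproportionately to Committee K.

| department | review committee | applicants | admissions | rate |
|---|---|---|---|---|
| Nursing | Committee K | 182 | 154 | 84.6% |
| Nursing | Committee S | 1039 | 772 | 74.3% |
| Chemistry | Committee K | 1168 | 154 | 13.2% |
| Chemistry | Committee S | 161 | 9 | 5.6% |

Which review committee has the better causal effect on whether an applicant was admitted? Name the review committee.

Committee K is higher inside every department stratum but Committee S is higher in aggregate. Whether to stratify depends on how department relates to the review committee.
Here department is a common cause — it drives both which review committee a case falls under and the outcome. The crude comparison mixes populations; the stratum-specific rates are the causally relevant ones.
Within each level — Nursing: 84.6% vs 74.3%; Chemistry: 13.2% vs 5.6% — Committee K is higher every time.

Committee K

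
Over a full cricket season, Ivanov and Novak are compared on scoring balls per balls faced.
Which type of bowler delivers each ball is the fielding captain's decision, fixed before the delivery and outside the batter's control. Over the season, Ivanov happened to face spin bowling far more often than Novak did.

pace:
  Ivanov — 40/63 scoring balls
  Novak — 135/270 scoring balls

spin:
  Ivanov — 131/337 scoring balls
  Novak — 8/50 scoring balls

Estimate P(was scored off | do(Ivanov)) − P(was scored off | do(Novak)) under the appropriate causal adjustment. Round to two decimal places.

+0.19

Since bowling type is a pre-existing factor (not a product of the player) and it affects the outcome on its own, it is a confounder. The stratified rates, not the pooled rate, identify the causal effect.
Adjusting over the population distribution of bowling type: 0.463·(0.635−0.500) + 0.537·(0.389−0.160) = +0.185.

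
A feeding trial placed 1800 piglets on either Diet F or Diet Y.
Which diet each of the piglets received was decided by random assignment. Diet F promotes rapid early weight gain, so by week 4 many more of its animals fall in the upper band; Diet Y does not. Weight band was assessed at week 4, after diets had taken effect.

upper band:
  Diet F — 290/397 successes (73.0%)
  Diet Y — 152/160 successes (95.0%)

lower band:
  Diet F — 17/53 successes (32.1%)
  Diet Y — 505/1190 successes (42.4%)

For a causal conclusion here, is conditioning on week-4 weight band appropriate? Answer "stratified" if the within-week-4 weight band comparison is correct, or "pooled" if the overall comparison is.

The week-4 weight band-specific comparison favours Diet Y throughout, but the pooled figures favour Diet F. The question is whether to condition on week-4 weight band.
Because the diet influences week-4 weight band, week-4 weight band is a post-treatment mediator, not a confounder. Stratifying on it would bias the estimate; the causal effect is the crude pooled difference.
Pooled: Diet F 68.2% vs Diet Y 48.7%; Diet F is higher overall.

pooled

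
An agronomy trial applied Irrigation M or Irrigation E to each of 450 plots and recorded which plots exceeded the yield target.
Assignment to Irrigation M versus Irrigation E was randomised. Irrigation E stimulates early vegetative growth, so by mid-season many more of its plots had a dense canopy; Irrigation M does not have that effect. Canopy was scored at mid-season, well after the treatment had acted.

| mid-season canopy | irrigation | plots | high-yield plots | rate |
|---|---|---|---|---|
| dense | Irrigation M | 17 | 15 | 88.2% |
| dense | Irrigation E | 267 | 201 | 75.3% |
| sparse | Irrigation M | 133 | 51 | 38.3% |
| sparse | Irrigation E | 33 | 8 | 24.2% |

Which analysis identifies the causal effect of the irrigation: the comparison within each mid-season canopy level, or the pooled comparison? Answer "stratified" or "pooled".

The stratified and pooled comparisons disagree (Irrigation M wins within each mid-season canopy; Irrigation E wins overall), so the answer turns on the causal role of mid-season canopy.
Mid-season canopy here is a post-treatment variable shaped by the irrigation; conditioning on it would introduce bias rather than remove it. The overall comparison is the causal one.
Pooled: Irrigation M 44.0% vs Irrigation E 69.7%; Irrigation E is higher overall.

pooled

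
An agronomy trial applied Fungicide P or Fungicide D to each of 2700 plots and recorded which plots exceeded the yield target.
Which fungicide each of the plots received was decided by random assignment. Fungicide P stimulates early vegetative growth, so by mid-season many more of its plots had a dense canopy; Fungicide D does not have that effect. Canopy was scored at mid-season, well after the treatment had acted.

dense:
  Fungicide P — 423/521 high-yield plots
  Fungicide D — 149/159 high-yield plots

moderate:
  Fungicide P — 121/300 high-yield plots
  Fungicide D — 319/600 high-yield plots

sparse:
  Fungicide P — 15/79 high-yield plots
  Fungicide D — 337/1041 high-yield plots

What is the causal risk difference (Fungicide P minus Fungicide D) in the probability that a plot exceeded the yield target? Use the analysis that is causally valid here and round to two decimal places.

The distribution of mid-season canopy is itself part of what the fungicide does — it is an intermediate outcome. Holding it fixed would remove that part of the effect; the total effect is the pooled difference.
The causal difference is the pooled difference: 0.621 − 0.447 = +0.174.

+0.17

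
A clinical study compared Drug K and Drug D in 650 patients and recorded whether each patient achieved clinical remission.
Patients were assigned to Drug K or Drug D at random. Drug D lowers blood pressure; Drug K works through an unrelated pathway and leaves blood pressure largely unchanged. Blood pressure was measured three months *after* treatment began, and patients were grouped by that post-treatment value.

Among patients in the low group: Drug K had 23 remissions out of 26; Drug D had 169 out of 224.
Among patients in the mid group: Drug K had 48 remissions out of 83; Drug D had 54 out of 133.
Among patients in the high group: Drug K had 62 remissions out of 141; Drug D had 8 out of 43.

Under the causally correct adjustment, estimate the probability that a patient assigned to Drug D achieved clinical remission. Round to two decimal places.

0.58

The blood pressure-specific comparison favours Drug K throughout, but the pooled figures favour Drug D. The question is whether to condition on blood pressure.
Blood pressure here is a post-treatment variable shaped by the drug; conditioning on it would introduce bias rather than remove it. The overall comparison is the causal one.
So P(outcome | do(Drug D)) is just the pooled rate for Drug D: 231/400 = 0.578.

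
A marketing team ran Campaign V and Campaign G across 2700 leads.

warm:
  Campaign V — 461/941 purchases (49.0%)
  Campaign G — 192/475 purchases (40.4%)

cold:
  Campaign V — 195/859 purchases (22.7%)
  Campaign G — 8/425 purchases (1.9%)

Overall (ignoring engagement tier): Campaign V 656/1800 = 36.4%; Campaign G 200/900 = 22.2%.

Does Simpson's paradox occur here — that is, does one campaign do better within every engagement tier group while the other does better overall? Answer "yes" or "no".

no

Within each engagement tier level (warm 49.0% vs 40.4%; cold 22.7% vs 1.9%), Campaign V has the higher rate every time. Pooled: 36.4% vs 22.2% — Campaign V has the higher rate overall. They agree.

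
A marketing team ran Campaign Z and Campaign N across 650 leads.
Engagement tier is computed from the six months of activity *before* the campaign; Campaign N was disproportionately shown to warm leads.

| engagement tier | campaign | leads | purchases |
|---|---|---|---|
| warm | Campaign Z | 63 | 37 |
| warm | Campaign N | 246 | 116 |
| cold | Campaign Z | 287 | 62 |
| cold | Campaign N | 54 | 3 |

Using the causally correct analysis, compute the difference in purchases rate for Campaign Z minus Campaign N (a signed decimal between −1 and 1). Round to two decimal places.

Within every engagement tier level Campaign Z has the higher rate, yet pooled Campaign N does — Simpson's reversal.
Engagement tier satisfies the back-door criterion: it is not a descendant of the campaign, and it blocks the spurious path from campaign to outcome. Adjusting for it (i.e., using the within-engagement tier rates) gives the causal effect.
Adjusting over the population distribution of engagement tier: 0.475·(0.587−0.472) + 0.525·(0.216−0.056) = +0.139.

+0.14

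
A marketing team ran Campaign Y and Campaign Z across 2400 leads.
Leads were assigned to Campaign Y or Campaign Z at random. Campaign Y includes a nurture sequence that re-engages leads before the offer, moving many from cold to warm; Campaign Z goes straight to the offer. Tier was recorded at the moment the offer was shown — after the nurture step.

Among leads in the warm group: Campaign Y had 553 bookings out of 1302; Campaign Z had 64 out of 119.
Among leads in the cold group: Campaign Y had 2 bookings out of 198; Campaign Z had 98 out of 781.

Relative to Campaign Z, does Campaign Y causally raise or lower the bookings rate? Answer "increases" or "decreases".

Engagement tier is downstream of the campaign. One should not condition on a consequence of treatment, so the overall rates are the right comparison.
Pooled: Campaign Y 37.0% vs Campaign Z 18.0%; Campaign Y is higher overall.

increases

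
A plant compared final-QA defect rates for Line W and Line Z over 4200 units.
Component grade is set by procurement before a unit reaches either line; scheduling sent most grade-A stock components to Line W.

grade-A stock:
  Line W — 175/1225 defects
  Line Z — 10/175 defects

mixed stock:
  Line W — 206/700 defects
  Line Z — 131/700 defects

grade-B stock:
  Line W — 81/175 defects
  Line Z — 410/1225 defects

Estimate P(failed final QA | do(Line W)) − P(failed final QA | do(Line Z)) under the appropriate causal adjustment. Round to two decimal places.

+0.11

The imbalance in component grade arose from how units were allocated, not from anything the line did; and component grade independently affects the outcome. The pooled gap is confounded — condition on component grade.
Adjusting over the population distribution of component grade: 0.333·(0.143−0.057) + 0.333·(0.294−0.187) + 0.333·(0.463−0.335) = +0.107.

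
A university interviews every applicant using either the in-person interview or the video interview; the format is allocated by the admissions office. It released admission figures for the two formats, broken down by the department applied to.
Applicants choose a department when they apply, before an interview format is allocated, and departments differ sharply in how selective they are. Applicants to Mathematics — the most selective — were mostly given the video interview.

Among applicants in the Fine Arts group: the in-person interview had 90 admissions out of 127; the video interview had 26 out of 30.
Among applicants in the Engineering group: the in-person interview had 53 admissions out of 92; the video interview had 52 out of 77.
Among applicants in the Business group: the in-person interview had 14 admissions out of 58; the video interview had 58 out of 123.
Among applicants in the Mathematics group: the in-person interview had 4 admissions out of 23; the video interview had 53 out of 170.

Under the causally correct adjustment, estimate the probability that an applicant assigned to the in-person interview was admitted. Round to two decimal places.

0.41

Department satisfies the back-door criterion: it is not a descendant of the interview format, and it blocks the spurious path from interview format to outcome. Adjusting for it (i.e., using the within-department rates) gives the causal effect.
Standardising the in-person interview to the population department mix: 0.224·90/127 + 0.241·53/92 + 0.259·14/58 + 0.276·4/23 = 0.408.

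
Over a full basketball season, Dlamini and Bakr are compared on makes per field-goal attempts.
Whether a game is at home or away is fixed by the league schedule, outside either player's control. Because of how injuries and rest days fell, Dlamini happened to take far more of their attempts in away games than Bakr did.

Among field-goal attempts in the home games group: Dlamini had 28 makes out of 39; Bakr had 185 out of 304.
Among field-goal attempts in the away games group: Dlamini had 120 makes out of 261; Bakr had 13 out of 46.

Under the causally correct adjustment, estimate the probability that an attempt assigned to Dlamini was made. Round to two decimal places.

Within every game venue level Dlamini has the higher rate, yet pooled Bakr does — Simpson's reversal.
Since game venue is a pre-existing factor (not a product of the player) and it affects the outcome on its own, it is a confounder. The stratified rates, not the pooled rate, identify the causal effect.
Standardising Dlamini to the population game venue mix: 0.528·28/39 + 0.472·120/261 = 0.596.

0.60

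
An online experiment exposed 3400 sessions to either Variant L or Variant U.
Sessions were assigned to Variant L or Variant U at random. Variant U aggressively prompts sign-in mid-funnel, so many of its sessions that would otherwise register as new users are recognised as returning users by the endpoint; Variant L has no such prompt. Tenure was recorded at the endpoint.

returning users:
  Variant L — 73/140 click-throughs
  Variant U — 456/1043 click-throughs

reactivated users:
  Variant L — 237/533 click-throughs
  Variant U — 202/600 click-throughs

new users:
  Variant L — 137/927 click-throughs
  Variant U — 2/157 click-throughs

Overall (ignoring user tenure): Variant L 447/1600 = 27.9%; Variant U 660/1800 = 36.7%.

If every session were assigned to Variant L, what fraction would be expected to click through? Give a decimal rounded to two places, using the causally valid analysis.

0.28

Within every user tenure level Variant L has the higher rate, yet pooled Variant U does — Simpson's reversal.
Because the variant influences user tenure, user tenure is a post-treatment mediator, not a confounder. Stratifying on it would bias the estimate; the causal effect is the crude pooled difference.
So P(outcome | do(Variant L)) is just the pooled rate for Variant L: 447/1600 = 0.279.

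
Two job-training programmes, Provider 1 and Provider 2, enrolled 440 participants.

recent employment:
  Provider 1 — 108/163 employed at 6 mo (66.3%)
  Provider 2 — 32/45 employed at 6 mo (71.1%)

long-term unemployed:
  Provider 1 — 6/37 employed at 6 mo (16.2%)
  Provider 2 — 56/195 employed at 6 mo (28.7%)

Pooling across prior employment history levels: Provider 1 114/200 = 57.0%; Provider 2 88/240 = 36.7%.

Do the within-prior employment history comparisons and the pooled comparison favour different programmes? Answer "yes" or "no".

yes

Within each prior employment history level (recent employment 66.3% vs 71.1%; long-term unemployed 16.2% vs 28.7%), Provider 2 has the higher rate every time. Pooled: 57.0% vs 36.7% — Provider 1 has the higher rate overall. The two comparisons disagree.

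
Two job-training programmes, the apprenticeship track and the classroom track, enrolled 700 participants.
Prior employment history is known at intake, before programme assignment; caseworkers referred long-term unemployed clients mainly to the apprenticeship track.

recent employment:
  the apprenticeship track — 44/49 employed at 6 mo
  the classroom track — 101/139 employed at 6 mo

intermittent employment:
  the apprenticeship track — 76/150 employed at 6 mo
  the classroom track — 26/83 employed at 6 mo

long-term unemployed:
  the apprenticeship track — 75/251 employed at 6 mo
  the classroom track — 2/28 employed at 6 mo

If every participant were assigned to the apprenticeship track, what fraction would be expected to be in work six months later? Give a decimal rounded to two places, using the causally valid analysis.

Within every prior employment history level the apprenticeship track has the higher rate, yet pooled the classroom track does — Simpson's reversal.
The imbalance in prior employment history arose from how participants were allocated, not from anything the programme did; and prior employment history independently affects the outcome. The pooled gap is confounded — condition on prior employment history.
Standardising the apprenticeship track to the population prior employment history mix: 0.269·44/49 + 0.333·76/150 + 0.399·75/251 = 0.529.

0.53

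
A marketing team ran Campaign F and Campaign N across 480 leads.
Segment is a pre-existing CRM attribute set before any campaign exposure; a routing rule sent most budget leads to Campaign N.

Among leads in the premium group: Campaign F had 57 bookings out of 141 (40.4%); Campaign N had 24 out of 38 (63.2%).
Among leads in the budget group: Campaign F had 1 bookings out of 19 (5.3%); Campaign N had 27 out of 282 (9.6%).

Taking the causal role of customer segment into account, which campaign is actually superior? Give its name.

The imbalance in customer segment arose from how leads were allocated, not from anything the campaign did; and customer segment independently affects the outcome. The pooled gap is confounded — condition on customer segment.
Within each level — premium: 40.4% vs 63.2%; budget: 5.3% vs 9.6% — Campaign N is higher every time.

Campaign N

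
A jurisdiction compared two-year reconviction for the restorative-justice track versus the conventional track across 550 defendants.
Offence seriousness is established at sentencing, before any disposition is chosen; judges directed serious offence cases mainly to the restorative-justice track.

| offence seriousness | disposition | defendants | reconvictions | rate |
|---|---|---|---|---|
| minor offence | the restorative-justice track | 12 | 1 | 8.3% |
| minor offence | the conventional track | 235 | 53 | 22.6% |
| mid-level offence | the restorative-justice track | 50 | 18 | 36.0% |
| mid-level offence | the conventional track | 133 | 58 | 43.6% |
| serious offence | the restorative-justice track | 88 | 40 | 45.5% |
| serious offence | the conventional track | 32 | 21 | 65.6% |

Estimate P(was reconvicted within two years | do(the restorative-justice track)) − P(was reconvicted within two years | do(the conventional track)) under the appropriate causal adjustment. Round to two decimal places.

Since offence seriousness is a pre-existing factor (not a product of the disposition) and it affects the outcome on its own, it is a confounder. The stratified rates, not the pooled rate, identify the causal effect.
Adjusting over the population distribution of offence seriousness: 0.449·(0.083−0.226) + 0.333·(0.360−0.436) + 0.218·(0.455−0.656) = -0.133.

-0.13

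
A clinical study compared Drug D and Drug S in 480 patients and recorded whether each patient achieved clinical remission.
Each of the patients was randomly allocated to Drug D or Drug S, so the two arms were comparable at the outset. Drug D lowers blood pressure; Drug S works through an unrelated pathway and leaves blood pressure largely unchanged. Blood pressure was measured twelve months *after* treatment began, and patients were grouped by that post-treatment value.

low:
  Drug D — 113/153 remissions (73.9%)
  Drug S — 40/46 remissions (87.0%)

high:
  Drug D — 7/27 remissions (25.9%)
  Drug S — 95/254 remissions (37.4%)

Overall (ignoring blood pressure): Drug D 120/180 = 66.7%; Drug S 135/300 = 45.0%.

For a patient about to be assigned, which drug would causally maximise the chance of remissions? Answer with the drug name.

Drug D

Stratifying would compare drugs among patients the drugs themselves sorted into blood pressure groups — a form of selection on an intermediate. The unconditioned pooled rates give the total causal effect.
Pooled: Drug D 66.7% vs Drug S 45.0%; Drug D is higher overall.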